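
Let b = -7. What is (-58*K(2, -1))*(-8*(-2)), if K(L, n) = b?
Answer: 6496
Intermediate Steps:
K(L, n) = -7
(-58*K(2, -1))*(-8*(-2)) = (-58*(-7))*(-8*(-2)) = 406*16 = 6496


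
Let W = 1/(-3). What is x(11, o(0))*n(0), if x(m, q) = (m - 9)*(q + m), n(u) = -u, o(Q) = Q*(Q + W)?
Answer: 0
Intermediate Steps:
W = -⅓ ≈ -0.33333
o(Q) = Q*(-⅓ + Q) (o(Q) = Q*(Q - ⅓) = Q*(-⅓ + Q))
x(m, q) = (-9 + m)*(m + q)
x(11, o(0))*n(0) = (11² - 9*11 - 0*(-⅓ + 0) + 11*(0*(-⅓ + 0)))*(-1*0) = (121 - 99 - 0*(-1)/3 + 11*(0*(-⅓)))*0 = (121 - 99 - 9*0 + 11*0)*0 = (121 - 99 + 0 + 0)*0 = 22*0 = 0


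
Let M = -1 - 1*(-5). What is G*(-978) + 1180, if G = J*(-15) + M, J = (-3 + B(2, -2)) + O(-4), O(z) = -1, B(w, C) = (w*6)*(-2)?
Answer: -413492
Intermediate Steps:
B(w, C) = -12*w (B(w, C) = (6*w)*(-2) = -12*w)
M = 4 (M = -1 + 5 = 4)
J = -28 (J = (-3 - 12*2) - 1 = (-3 - 24) - 1 = -27 - 1 = -28)
G = 424 (G = -28*(-15) + 4 = 420 + 4 = 424)
G*(-978) + 1180 = 424*(-978) + 1180 = -414672 + 1180 = -413492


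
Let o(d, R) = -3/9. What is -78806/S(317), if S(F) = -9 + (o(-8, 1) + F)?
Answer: -18186/71 ≈ -256.14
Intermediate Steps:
o(d, R) = -⅓ (o(d, R) = -3*⅑ = -⅓)
S(F) = -28/3 + F (S(F) = -9 + (-⅓ + F) = -28/3 + F)
-78806/S(317) = -78806/(-28/3 + 317) = -78806/923/3 = -78806*3/923 = -18186/71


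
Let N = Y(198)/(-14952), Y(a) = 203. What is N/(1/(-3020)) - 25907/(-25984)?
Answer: 41625287/991104 ≈ 41.999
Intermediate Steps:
N = -29/2136 (N = 203/(-14952) = 203*(-1/14952) = -29/2136 ≈ -0.013577)
N/(1/(-3020)) - 25907/(-25984) = -29/(2136*(1/(-3020))) - 25907/(-25984) = -29/(2136*(-1/3020)) - 25907*(-1/25984) = -29/2136*(-3020) + 3701/3712 = 21895/534 + 3701/3712 = 41625287/991104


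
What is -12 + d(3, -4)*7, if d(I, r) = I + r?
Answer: -19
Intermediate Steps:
-12 + d(3, -4)*7 = -12 + (3 - 4)*7 = -12 - 1*7 = -12 - 7 = -19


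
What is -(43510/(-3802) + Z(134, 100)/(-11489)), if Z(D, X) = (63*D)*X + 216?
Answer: 1855178011/21840589 ≈ 84.942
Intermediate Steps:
Z(D, X) = 216 + 63*D*X (Z(D, X) = 63*D*X + 216 = 216 + 63*D*X)
-(43510/(-3802) + Z(134, 100)/(-11489)) = -(43510/(-3802) + (216 + 63*134*100)/(-11489)) = -(43510*(-1/3802) + (216 + 844200)*(-1/11489)) = -(-21755/1901 + 844416*(-1/11489)) = -(-21755/1901 - 844416/11489) = -1*(-1855178011/21840589) = 1855178011/21840589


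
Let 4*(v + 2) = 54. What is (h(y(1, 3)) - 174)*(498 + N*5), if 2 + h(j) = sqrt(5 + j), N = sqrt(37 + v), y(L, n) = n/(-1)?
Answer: -(176 - sqrt(2))*(996 + 5*sqrt(194))/2 ≈ -93023.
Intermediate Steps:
v = 23/2 (v = -2 + (1/4)*54 = -2 + 27/2 = 23/2 ≈ 11.500)
y(L, n) = -n (y(L, n) = n*(-1) = -n)
N = sqrt(194)/2 (N = sqrt(37 + 23/2) = sqrt(97/2) = sqrt(194)/2 ≈ 6.9642)
h(j) = -2 + sqrt(5 + j)
(h(y(1, 3)) - 174)*(498 + N*5) = ((-2 + sqrt(5 - 1*3)) - 174)*(498 + (sqrt(194)/2)*5) = ((-2 + sqrt(5 - 3)) - 174)*(498 + 5*sqrt(194)/2) = ((-2 + sqrt(2)) - 174)*(498 + 5*sqrt(194)/2) = (-176 + sqrt(2))*(498 + 5*sqrt(194)/2)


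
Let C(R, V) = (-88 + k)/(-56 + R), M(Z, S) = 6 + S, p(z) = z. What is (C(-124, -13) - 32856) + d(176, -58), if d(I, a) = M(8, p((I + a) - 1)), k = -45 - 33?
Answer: -2945887/90 ≈ -32732.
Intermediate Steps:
k = -78
d(I, a) = 5 + I + a (d(I, a) = 6 + ((I + a) - 1) = 6 + (-1 + I + a) = 5 + I + a)
C(R, V) = -166/(-56 + R) (C(R, V) = (-88 - 78)/(-56 + R) = -166/(-56 + R))
(C(-124, -13) - 32856) + d(176, -58) = (-166/(-56 - 124) - 32856) + (5 + 176 - 58) = (-166/(-180) - 32856) + 123 = (-166*(-1/180) - 32856) + 123 = (83/90 - 32856) + 123 = -2956957/90 + 123 = -2945887/90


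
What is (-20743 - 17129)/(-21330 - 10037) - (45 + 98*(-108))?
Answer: 330614685/31367 ≈ 10540.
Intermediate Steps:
(-20743 - 17129)/(-21330 - 10037) - (45 + 98*(-108)) = -37872/(-31367) - (45 - 10584) = -37872*(-1/31367) - 1*(-10539) = 37872/31367 + 10539 = 330614685/31367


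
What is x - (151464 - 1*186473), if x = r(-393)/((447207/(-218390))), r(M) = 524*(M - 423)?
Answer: 36345446541/149069 ≈ 2.4382e+5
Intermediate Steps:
r(M) = -221652 + 524*M (r(M) = 524*(-423 + M) = -221652 + 524*M)
x = 31126689920/149069 (x = (-221652 + 524*(-393))/((447207/(-218390))) = (-221652 - 205932)/((447207*(-1/218390))) = -427584/(-447207/218390) = -427584*(-218390/447207) = 31126689920/149069 ≈ 2.0881e+5)
x - (151464 - 1*186473) = 31126689920/149069 - (151464 - 1*186473) = 31126689920/149069 - (151464 - 186473) = 31126689920/149069 - 1*(-35009) = 31126689920/149069 + 35009 = 36345446541/149069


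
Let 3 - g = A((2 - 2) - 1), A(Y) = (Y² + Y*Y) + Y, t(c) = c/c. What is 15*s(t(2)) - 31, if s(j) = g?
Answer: -1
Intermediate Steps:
t(c) = 1
A(Y) = Y + 2*Y² (A(Y) = (Y² + Y²) + Y = 2*Y² + Y = Y + 2*Y²)
g = 2 (g = 3 - ((2 - 2) - 1)*(1 + 2*((2 - 2) - 1)) = 3 - (0 - 1)*(1 + 2*(0 - 1)) = 3 - (-1)*(1 + 2*(-1)) = 3 - (-1)*(1 - 2) = 3 - (-1)*(-1) = 3 - 1*1 = 3 - 1 = 2)
s(j) = 2
15*s(t(2)) - 31 = 15*2 - 31 = 30 - 31 = -1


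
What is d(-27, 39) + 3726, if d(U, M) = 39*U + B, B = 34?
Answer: 2707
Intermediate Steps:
d(U, M) = 34 + 39*U (d(U, M) = 39*U + 34 = 34 + 39*U)
d(-27, 39) + 3726 = (34 + 39*(-27)) + 3726 = (34 - 1053) + 3726 = -1019 + 3726 = 2707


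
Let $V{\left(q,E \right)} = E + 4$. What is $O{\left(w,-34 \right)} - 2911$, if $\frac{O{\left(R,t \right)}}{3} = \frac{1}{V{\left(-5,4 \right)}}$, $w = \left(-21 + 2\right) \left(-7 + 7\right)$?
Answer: $- \frac{23285}{8} \approx -2910.6$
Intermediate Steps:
$V{\left(q,E \right)} = 4 + E$
$w = 0$ ($w = \left(-19\right) 0 = 0$)
$O{\left(R,t \right)} = \frac{3}{8}$ ($O{\left(R,t \right)} = \frac{3}{4 + 4} = \frac{3}{8}$)
$O{\left(w,-34 \right)} - 2911 = \frac{3}{8} - 2911 = - \frac{23285}{8}$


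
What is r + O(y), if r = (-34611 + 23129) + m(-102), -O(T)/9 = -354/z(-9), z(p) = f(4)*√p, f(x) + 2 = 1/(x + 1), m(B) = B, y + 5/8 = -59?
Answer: -11584 + 590*I ≈ -11584.0 + 590.0*I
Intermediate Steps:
y = -477/8 (y = -5/8 - 59 = -477/8 ≈ -59.625)
f(x) = -2 + 1/(1 + x) (f(x) = -2 + 1/(x + 1) = -2 + 1/(1 + x))
z(p) = -9*√p/5 (z(p) = ((-1 - 2*4)/(1 + 4))*√p = ((-1 - 8)/5)*√p = ((⅕)*(-9))*√p = -9*√p/5)
O(T) = 590*I (O(T) = -(-3186)/((-27*I/5)) = -(-3186)*5*I/27 = -(-590)*I = 590*I)
r = -11584 (r = (-34611 + 23129) - 102 = -11482 - 102 = -11584)
r + O(y) = -11584 + 590*I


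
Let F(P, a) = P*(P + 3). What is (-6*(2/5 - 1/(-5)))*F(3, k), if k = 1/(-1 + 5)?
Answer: -324/5 ≈ -64.800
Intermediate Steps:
k = ¼ (k = 1/4 = ¼ ≈ 0.25000)
F(P, a) = P*(3 + P)
(-6*(2/5 - 1/(-5)))*F(3, k) = (-6*(2/5 - 1/(-5)))*(3*(3 + 3)) = (-6*(2*(⅕) - 1*(-⅕)))*(3*6) = -6*(⅖ + ⅕)*18 = -6*⅗*18 = -18/5*18 = -324/5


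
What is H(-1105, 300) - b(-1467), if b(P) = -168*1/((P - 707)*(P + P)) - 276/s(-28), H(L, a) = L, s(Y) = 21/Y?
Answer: -782962825/531543 ≈ -1473.0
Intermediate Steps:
b(P) = 368 - 84/(P*(-707 + P)) (b(P) = -168*1/((P - 707)*(P + P)) - 276/(21/(-28)) = -168*1/(2*P*(-707 + P)) - 276/(21*(-1/28)) = -168*1/(2*P*(-707 + P)) - 276/(-¾) = -84/(P*(-707 + P)) - 276*(-4/3) = -84/(P*(-707 + P)) + 368 = 368 - 84/(P*(-707 + P)))
H(-1105, 300) - b(-1467) = -1105 - 4*(-21 - 65044*(-1467) + 92*(-1467)²)/((-1467)*(-707 - 1467)) = -1105 - 4*(-1)*(-21 + 95419548 + 92*2152089)/(1467*(-2174)) = -1105 - 4*(-1)*(-1)*(-21 + 95419548 + 197992188)/(1467*2174) = -1105 - 4*(-1)*(-1)*293411715/(1467*2174) = -1105 - 1*195607810/531543 = -1105 - 195607810/531543 = -782962825/531543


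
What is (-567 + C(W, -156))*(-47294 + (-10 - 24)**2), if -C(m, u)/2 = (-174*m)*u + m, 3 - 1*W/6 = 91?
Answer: -1322525146314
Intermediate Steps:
W = -528 (W = 18 - 6*91 = 18 - 546 = -528)
C(m, u) = -2*m + 348*m*u (C(m, u) = -2*((-174*m)*u + m) = -2*(-174*m*u + m) = -2*(m - 174*m*u) = -2*m + 348*m*u)
(-567 + C(W, -156))*(-47294 + (-10 - 24)**2) = (-567 + 2*(-528)*(-1 + 174*(-156)))*(-47294 + (-10 - 24)**2) = (-567 + 2*(-528)*(-1 - 27144))*(-47294 + (-34)**2) = (-567 + 2*(-528)*(-27145))*(-47294 + 1156) = (-567 + 28665120)*(-46138) = 28664553*(-46138) = -1322525146314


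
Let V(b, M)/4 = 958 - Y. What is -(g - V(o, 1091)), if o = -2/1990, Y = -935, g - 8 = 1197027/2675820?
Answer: 6746235151/891940 ≈ 7563.6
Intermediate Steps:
g = 7534529/891940 (g = 8 + 1197027/2675820 = 8 + 1197027*(1/2675820) = 8 + 399009/891940 = 7534529/891940 ≈ 8.4474)
o = -1/995 (o = -2*1/1990 = -1/995 ≈ -0.0010050)
V(b, M) = 7572 (V(b, M) = 4*(958 - 1*(-935)) = 4*(958 + 935) = 4*1893 = 7572)
-(g - V(o, 1091)) = -(7534529/891940 - 1*7572) = -(7534529/891940 - 7572) = -1*(-6746235151/891940) = 6746235151/891940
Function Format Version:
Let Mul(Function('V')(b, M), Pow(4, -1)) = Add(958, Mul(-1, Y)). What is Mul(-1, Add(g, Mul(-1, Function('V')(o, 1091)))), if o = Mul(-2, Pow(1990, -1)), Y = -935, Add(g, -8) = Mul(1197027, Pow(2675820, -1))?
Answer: Rational(6746235151, 891940) ≈ 7563.6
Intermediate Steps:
g = Rational(7534529, 891940) (g = Add(8, Mul(1197027, Pow(2675820, -1))) = Add(8, Mul(1197027, Rational(1, 2675820))) = Add(8, Rational(399009, 891940)) = Rational(7534529, 891940) ≈ 8.4474)
o = Rational(-1, 995) (o = Mul(-2, Rational(1, 1990)) = Rational(-1, 995) ≈ -0.0010050)
Function('V')(b, M) = 7572 (Function('V')(b, M) = Mul(4, Add(958, Mul(-1, -935))) = Mul(4, Add(958, 935)) = Mul(4, 1893) = 7572)
Mul(-1, Add(g, Mul(-1, Function('V')(o, 1091)))) = Mul(-1, Add(Rational(7534529, 891940), Mul(-1, 7572))) = Mul(-1, Add(Rational(7534529, 891940), -7572)) = Mul(-1, Rational(-6746235151, 891940)) = Rational(6746235151, 891940)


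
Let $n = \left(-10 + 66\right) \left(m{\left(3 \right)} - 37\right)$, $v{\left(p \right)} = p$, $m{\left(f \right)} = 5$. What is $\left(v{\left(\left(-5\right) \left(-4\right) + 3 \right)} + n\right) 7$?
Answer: $-12383$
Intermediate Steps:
$n = -1792$ ($n = \left(-10 + 66\right) \left(5 - 37\right) = 56 \left(-32\right) = -1792$)
$\left(v{\left(\left(-5\right) \left(-4\right) + 3 \right)} + n\right) 7 = \left(\left(\left(-5\right) \left(-4\right) + 3\right) - 1792\right) 7 = \left(\left(20 + 3\right) - 1792\right) 7 = \left(23 - 1792\right) 7 = \left(-1769\right) 7 = -12383$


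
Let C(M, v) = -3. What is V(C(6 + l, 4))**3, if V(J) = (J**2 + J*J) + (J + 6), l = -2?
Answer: 9261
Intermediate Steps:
V(J) = 6 + J + 2*J**2 (V(J) = (J**2 + J**2) + (6 + J) = 2*J**2 + (6 + J) = 6 + J + 2*J**2)
V(C(6 + l, 4))**3 = (6 - 3 + 2*(-3)**2)**3 = (6 - 3 + 2*9)**3 = (6 - 3 + 18)**3 = 21**3 = 9261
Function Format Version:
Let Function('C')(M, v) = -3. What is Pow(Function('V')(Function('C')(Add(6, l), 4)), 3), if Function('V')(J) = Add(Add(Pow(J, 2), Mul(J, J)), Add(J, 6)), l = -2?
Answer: 9261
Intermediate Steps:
Function('V')(J) = Add(6, J, Mul(2, Pow(J, 2))) (Function('V')(J) = Add(Add(Pow(J, 2), Pow(J, 2)), Add(6, J)) = Add(Mul(2, Pow(J, 2)), Add(6, J)) = Add(6, J, Mul(2, Pow(J, 2))))
Pow(Function('V')(Function('C')(Add(6, l), 4)), 3) = Pow(Add(6, -3, Mul(2, Pow(-3, 2))), 3) = Pow(Add(6, -3, Mul(2, 9)), 3) = Pow(Add(6, -3, 18), 3) = Pow(21, 3) = 9261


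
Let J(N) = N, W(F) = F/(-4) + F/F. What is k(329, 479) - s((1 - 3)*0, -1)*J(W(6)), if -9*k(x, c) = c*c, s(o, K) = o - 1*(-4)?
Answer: -229423/9 ≈ -25491.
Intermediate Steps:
s(o, K) = 4 + o (s(o, K) = o + 4 = 4 + o)
W(F) = 1 - F/4 (W(F) = F*(-¼) + 1 = -F/4 + 1 = 1 - F/4)
k(x, c) = -c²/9 (k(x, c) = -c*c/9 = -c²/9)
k(329, 479) - s((1 - 3)*0, -1)*J(W(6)) = -⅑*479² - (4 + (1 - 3)*0)*(1 - ¼*6) = -⅑*229441 - (4 - 2*0)*(1 - 3/2) = -229441/9 - (4 + 0)*(-1)/2 = -229441/9 - 4*(-1)/2 = -229441/9 - 1*(-2) = -229441/9 + 2 = -229423/9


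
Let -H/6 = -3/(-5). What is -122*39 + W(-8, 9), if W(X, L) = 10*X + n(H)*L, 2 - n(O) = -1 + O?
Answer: -23893/5 ≈ -4778.6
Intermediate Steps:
H = -18/5 (H = -(-18)/(-5) = -(-18)*(-1)/5 = -6*3/5 = -18/5 ≈ -3.6000)
n(O) = 3 - O (n(O) = 2 - (-1 + O) = 2 + (1 - O) = 3 - O)
W(X, L) = 10*X + 33*L/5 (W(X, L) = 10*X + (3 - 1*(-18/5))*L = 10*X + (3 + 18/5)*L = 10*X + 33*L/5)
-122*39 + W(-8, 9) = -122*39 + (10*(-8) + (33/5)*9) = -4758 + (-80 + 297/5) = -4758 - 103/5 = -23893/5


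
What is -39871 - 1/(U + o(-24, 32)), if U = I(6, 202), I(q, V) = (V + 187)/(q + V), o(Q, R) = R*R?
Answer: -8507714059/213381 ≈ -39871.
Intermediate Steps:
o(Q, R) = R**2
I(q, V) = (187 + V)/(V + q)
U = 389/208 (U = (187 + 202)/(202 + 6) = 389/208 ≈ 1.8702)
-39871 - 1/(U + o(-24, 32)) = -39871 - 1/(389/208 + 32**2) = -39871 - 1/(389/208 + 1024) = -39871 - 1/213381/208 = -39871 - 1*208/213381 = -39871 - 208/213381 = -8507714059/213381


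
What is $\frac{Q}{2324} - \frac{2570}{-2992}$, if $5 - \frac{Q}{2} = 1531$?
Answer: $- \frac{56409}{124168} \approx -0.4543$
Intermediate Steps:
$Q = -3052$ ($Q = 10 - 3062 = -3052$)
$\frac{Q}{2324} - \frac{2570}{-2992} = - \frac{3052}{2324} - \frac{2570}{-2992} = \left(-3052\right) \frac{1}{2324} - - \frac{1285}{1496} = - \frac{109}{83} + \frac{1285}{1496} = - \frac{56409}{124168}$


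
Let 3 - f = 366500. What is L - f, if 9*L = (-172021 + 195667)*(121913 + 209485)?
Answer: 871059509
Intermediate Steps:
f = -366497 (f = 3 - 1*366500 = 3 - 366500 = -366497)
L = 870693012 (L = ((-172021 + 195667)*(121913 + 209485))/9 = (23646*331398)/9 = (⅑)*7836237108 = 870693012)
L - f = 870693012 - 1*(-366497) = 870693012 + 366497 = 871059509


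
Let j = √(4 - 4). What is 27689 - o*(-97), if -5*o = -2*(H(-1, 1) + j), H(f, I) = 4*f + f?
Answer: 27495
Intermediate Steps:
H(f, I) = 5*f
j = 0 (j = √0 = 0)
o = -2 (o = -(-2)*(5*(-1) + 0)/5 = -(-2)*(-5 + 0)/5 = -(-2)*(-5)/5 = -⅕*10 = -2)
27689 - o*(-97) = 27689 - (-2)*(-97) = 27689 - 1*194 = 27689 - 194 = 27495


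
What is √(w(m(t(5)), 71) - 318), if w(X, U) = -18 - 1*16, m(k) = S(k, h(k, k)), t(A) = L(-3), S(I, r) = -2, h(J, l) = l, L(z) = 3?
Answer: 4*I*√22 ≈ 18.762*I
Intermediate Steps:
t(A) = 3
m(k) = -2
w(X, U) = -34 (w(X, U) = -18 - 16 = -34)
√(w(m(t(5)), 71) - 318) = √(-34 - 318) = √(-352) = 4*I*√22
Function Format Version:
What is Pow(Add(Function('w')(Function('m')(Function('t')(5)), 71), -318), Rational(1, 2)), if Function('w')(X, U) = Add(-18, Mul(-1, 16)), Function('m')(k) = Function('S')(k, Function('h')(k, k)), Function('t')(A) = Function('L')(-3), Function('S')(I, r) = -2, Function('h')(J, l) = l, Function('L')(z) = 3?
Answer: Mul(4, I, Pow(22, Rational(1, 2))) ≈ Mul(18.762, I)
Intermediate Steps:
Function('t')(A) = 3
Function('m')(k) = -2
Function('w')(X, U) = -34 (Function('w')(X, U) = Add(-18, -16) = -34)
Pow(Add(Function('w')(Function('m')(Function('t')(5)), 71), -318), Rational(1, 2)) = Pow(Add(-34, -318), Rational(1, 2)) = Pow(-352, Rational(1, 2)) = Mul(4, I, Pow(22, Rational(1, 2)))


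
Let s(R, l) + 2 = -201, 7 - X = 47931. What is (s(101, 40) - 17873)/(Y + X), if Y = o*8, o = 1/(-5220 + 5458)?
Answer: 537761/1425738 ≈ 0.37718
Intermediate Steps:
o = 1/238 ≈ 0.0042017
Y = 4/119 (Y = (1/238)*8 = 4/119 ≈ 0.033613)
X = -47924 (X = 7 - 1*47931 = 7 - 47931 = -47924)
s(R, l) = -203 (s(R, l) = -2 - 201 = -203)
(s(101, 40) - 17873)/(Y + X) = (-203 - 17873)/(4/119 - 47924) = -18076/(-5702952/119) = -18076*(-119/5702952) = 537761/1425738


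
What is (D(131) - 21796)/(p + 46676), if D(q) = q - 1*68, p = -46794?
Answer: 21733/118 ≈ 184.18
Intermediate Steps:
D(q) = -68 + q (D(q) = q - 68 = -68 + q)
(D(131) - 21796)/(p + 46676) = ((-68 + 131) - 21796)/(-46794 + 46676) = (63 - 21796)/(-118) = -21733*(-1/118) = 21733/118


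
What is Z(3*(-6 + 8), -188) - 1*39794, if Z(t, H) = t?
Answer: -39788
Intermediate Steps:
Z(3*(-6 + 8), -188) - 1*39794 = 3*(-6 + 8) - 1*39794 = 3*2 - 39794 = 6 - 39794 = -39788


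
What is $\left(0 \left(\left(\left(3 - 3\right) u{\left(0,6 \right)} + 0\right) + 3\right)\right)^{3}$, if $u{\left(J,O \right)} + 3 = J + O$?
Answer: $0$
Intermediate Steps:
$u{\left(J,O \right)} = -3 + J + O$ ($u{\left(J,O \right)} = -3 + \left(J + O\right) = -3 + J + O$)
$\left(0 \left(\left(\left(3 - 3\right) u{\left(0,6 \right)} + 0\right) + 3\right)\right)^{3} = \left(0 \left(\left(\left(3 - 3\right) \left(-3 + 0 + 6\right) + 0\right) + 3\right)\right)^{3} = \left(0 \left(\left(0 \cdot 3 + 0\right) + 3\right)\right)^{3} = \left(0 \left(\left(0 + 0\right) + 3\right)\right)^{3} = \left(0 \left(0 + 3\right)\right)^{3} = \left(0 \cdot 3\right)^{3} = 0^{3} = 0$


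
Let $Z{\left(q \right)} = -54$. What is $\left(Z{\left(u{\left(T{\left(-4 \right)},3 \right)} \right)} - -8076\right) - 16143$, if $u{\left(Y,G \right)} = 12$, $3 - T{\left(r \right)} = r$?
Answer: $-8121$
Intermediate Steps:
$T{\left(r \right)} = 3 - r$
$\left(Z{\left(u{\left(T{\left(-4 \right)},3 \right)} \right)} - -8076\right) - 16143 = \left(-54 - -8076\right) - 16143 = \left(-54 + 8076\right) - 16143 = 8022 - 16143 = -8121$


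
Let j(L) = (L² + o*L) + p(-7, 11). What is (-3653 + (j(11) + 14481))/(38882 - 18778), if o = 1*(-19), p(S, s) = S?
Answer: 10733/20104 ≈ 0.53387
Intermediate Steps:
o = -19
j(L) = -7 + L² - 19*L (j(L) = (L² - 19*L) - 7 = -7 + L² - 19*L)
(-3653 + (j(11) + 14481))/(38882 - 18778) = (-3653 + ((-7 + 11² - 19*11) + 14481))/(38882 - 18778) = (-3653 + ((-7 + 121 - 209) + 14481))/20104 = (-3653 + (-95 + 14481))*(1/20104) = (-3653 + 14386)*(1/20104) = 10733*(1/20104) = 10733/20104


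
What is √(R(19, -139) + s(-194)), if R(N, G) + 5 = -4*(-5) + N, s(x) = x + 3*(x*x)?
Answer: 2*√28187 ≈ 335.78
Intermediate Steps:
s(x) = x + 3*x²
R(N, G) = 15 + N (R(N, G) = -5 + (-4*(-5) + N) = -5 + (20 + N) = 15 + N)
√(R(19, -139) + s(-194)) = √((15 + 19) - 194*(1 + 3*(-194))) = √(34 - 194*(1 - 582)) = √(34 - 194*(-581)) = √(34 + 112714) = √112748 = 2*√28187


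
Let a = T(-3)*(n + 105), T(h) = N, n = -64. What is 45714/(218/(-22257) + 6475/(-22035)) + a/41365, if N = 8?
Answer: -61825929074088314/410665391155 ≈ -1.5055e+5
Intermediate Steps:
T(h) = 8
a = 328 (a = 8*(-64 + 105) = 8*41 = 328)
45714/(218/(-22257) + 6475/(-22035)) + a/41365 = 45714/(218/(-22257) + 6475/(-22035)) + 328/41365 = 45714/(218*(-1/22257) + 6475*(-1/22035)) + 328*(1/41365) = 45714/(-218/22257 - 1295/4407) + 328/41365 = 45714/(-9927847/32695533) + 328/41365 = 45714*(-32695533/9927847) + 328/41365 = -1494643595562/9927847 + 328/41365 = -61825929074088314/410665391155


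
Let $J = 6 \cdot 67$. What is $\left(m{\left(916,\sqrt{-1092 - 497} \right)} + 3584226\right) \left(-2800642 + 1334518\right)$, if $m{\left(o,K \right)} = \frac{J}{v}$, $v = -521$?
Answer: $- \frac{2737812605590656}{521} \approx -5.2549 \cdot 10^{12}$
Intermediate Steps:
$J = 402$
$m{\left(o,K \right)} = - \frac{402}{521}$ ($m{\left(o,K \right)} = \frac{402}{-521} = 402 \left(- \frac{1}{521}\right) = - \frac{402}{521}$)
$\left(m{\left(916,\sqrt{-1092 - 497} \right)} + 3584226\right) \left(-2800642 + 1334518\right) = \left(- \frac{402}{521} + 3584226\right) \left(-2800642 + 1334518\right) = \frac{1867381344}{521} \left(-1466124\right) = - \frac{2737812605590656}{521}$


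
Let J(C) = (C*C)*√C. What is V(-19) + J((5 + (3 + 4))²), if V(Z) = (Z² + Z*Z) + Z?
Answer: 249535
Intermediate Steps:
V(Z) = Z + 2*Z² (V(Z) = (Z² + Z²) + Z = 2*Z² + Z = Z + 2*Z²)
J(C) = C^(5/2) (J(C) = C²*√C = C^(5/2))
V(-19) + J((5 + (3 + 4))²) = -19*(1 + 2*(-19)) + ((5 + (3 + 4))²)^(5/2) = -19*(1 - 38) + ((5 + 7)²)^(5/2) = -19*(-37) + (12²)^(5/2) = 703 + 144^(5/2) = 703 + 248832 = 249535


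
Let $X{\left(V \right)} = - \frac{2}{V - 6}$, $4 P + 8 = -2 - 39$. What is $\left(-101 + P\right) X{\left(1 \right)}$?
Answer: $- \frac{453}{10} \approx -45.3$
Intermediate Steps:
$P = - \frac{49}{4}$ ($P = -2 + \frac{-2 - 39}{4} = -2 + \frac{1}{4} \left(-41\right) = -2 - \frac{41}{4} = - \frac{49}{4} \approx -12.25$)
$X{\left(V \right)} = - \frac{2}{-6 + V}$ ($X{\left(V \right)} = - \frac{2}{V - 6} = - \frac{2}{-6 + V}$)
$\left(-101 + P\right) X{\left(1 \right)} = \left(-101 - \frac{49}{4}\right) \left(- \frac{2}{-6 + 1}\right) = - \frac{453 \left(- \frac{2}{-5}\right)}{4} = - \frac{453 \left(\left(-2\right) \left(- \frac{1}{5}\right)\right)}{4} = \left(- \frac{453}{4}\right) \frac{2}{5} = - \frac{453}{10}$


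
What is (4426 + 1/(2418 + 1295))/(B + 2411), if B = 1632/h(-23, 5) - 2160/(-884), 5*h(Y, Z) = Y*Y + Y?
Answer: 918859648707/504390788159 ≈ 1.8217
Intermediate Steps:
h(Y, Z) = Y/5 + Y²/5 (h(Y, Z) = (Y*Y + Y)/5 = (Y² + Y)/5 = (Y + Y²)/5 = Y/5 + Y²/5)
B = 1038300/55913 (B = 1632/(((⅕)*(-23)*(1 - 23))) - 2160/(-884) = 1632/(((⅕)*(-23)*(-22))) - 2160*(-1/884) = 1632/(506/5) + 540/221 = 1632*(5/506) + 540/221 = 4080/253 + 540/221 = 1038300/55913 ≈ 18.570)
(4426 + 1/(2418 + 1295))/(B + 2411) = (4426 + 1/(2418 + 1295))/(1038300/55913 + 2411) = (4426 + 1/3713)/(135844543/55913) = (4426 + 1/3713)*(55913/135844543) = (16433739/3713)*(55913/135844543) = 918859648707/504390788159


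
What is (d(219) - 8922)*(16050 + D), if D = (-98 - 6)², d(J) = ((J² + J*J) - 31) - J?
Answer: 2330625500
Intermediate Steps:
d(J) = -31 - J + 2*J² (d(J) = ((J² + J²) - 31) - J = (2*J² - 31) - J = (-31 + 2*J²) - J = -31 - J + 2*J²)
D = 10816 (D = (-104)² = 10816)
(d(219) - 8922)*(16050 + D) = ((-31 - 1*219 + 2*219²) - 8922)*(16050 + 10816) = ((-31 - 219 + 2*47961) - 8922)*26866 = ((-31 - 219 + 95922) - 8922)*26866 = (95672 - 8922)*26866 = 86750*26866 = 2330625500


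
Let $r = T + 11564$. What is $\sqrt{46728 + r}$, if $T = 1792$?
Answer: $6 \sqrt{1669} \approx 245.12$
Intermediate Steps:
$r = 13356$ ($r = 1792 + 11564 = 13356$)
$\sqrt{46728 + r} = \sqrt{46728 + 13356} = \sqrt{60084} = 6 \sqrt{1669}$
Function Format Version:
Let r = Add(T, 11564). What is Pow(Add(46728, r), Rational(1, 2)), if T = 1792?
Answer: Mul(6, Pow(1669, Rational(1, 2))) ≈ 245.12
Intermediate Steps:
r = 13356 (r = Add(1792, 11564) = 13356)
Pow(Add(46728, r), Rational(1, 2)) = Pow(Add(46728, 13356), Rational(1, 2)) = Pow(60084, Rational(1, 2)) = Mul(6, Pow(1669, Rational(1, 2)))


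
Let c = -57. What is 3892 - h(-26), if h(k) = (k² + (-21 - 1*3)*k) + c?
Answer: 2649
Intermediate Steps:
h(k) = -57 + k² - 24*k (h(k) = (k² + (-21 - 1*3)*k) - 57 = (k² + (-21 - 3)*k) - 57 = (k² - 24*k) - 57 = -57 + k² - 24*k)
3892 - h(-26) = 3892 - (-57 + (-26)² - 24*(-26)) = 3892 - (-57 + 676 + 624) = 3892 - 1*1243 = 3892 - 1243 = 2649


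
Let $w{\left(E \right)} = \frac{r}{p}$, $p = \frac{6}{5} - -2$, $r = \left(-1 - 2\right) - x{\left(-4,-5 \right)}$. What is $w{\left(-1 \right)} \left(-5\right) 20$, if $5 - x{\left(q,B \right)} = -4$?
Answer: $375$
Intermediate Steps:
$x{\left(q,B \right)} = 9$ ($x{\left(q,B \right)} = 5 - -4 = 5 + 4 = 9$)
$r = -12$ ($r = \left(-1 - 2\right) - 9 = -3 - 9 = -12$)
$p = \frac{16}{5}$ ($p = 6 \cdot \frac{1}{5} + 2 = \frac{6}{5} + 2 = \frac{16}{5} \approx 3.2$)
$w{\left(E \right)} = - \frac{15}{4}$ ($w{\left(E \right)} = - \frac{12}{\frac{16}{5}} = \left(-12\right) \frac{5}{16} = - \frac{15}{4}$)
$w{\left(-1 \right)} \left(-5\right) 20 = \left(- \frac{15}{4}\right) \left(-5\right) 20 = \frac{75}{4} \cdot 20 = 375$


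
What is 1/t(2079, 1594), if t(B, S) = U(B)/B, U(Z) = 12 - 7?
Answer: 2079/5 ≈ 415.80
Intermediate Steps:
U(Z) = 5
t(B, S) = 5/B
1/t(2079, 1594) = 1/(5/2079) = 2079/5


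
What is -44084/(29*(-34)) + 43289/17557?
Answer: 408332871/8655601 ≈ 47.176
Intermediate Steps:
-44084/(29*(-34)) + 43289/17557 = -44084/(-986) + 43289*(1/17557) = -44084*(-1/986) + 43289/17557 = 22042/493 + 43289/17557 = 408332871/8655601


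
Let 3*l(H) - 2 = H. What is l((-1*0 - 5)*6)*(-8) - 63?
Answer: 35/3 ≈ 11.667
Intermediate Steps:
l(H) = ⅔ + H/3
l((-1*0 - 5)*6)*(-8) - 63 = (⅔ + ((-1*0 - 5)*6)/3)*(-8) - 63 = (⅔ + ((0 - 5)*6)/3)*(-8) - 63 = (⅔ + (-5*6)/3)*(-8) - 63 = (⅔ + (⅓)*(-30))*(-8) - 63 = (⅔ - 10)*(-8) - 63 = -28/3*(-8) - 63 = 224/3 - 63 = 35/3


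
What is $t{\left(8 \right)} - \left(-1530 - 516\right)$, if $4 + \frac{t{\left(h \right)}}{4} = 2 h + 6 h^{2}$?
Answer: $3630$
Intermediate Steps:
$t{\left(h \right)} = -16 + 8 h + 24 h^{2}$ ($t{\left(h \right)} = -16 + 4 \left(2 h + 6 h^{2}\right) = -16 + \left(8 h + 24 h^{2}\right) = -16 + 8 h + 24 h^{2}$)
$t{\left(8 \right)} - \left(-1530 - 516\right) = \left(-16 + 8 \cdot 8 + 24 \cdot 8^{2}\right) - \left(-1530 - 516\right) = \left(-16 + 64 + 24 \cdot 64\right) - \left(-1530 - 516\right) = \left(-16 + 64 + 1536\right) - -2046 = 1584 + 2046 = 3630$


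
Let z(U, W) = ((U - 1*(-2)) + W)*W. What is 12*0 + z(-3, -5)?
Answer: 30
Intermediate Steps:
z(U, W) = W*(2 + U + W) (z(U, W) = ((U + 2) + W)*W = ((2 + U) + W)*W = (2 + U + W)*W = W*(2 + U + W))
12*0 + z(-3, -5) = 12*0 - 5*(2 - 3 - 5) = 0 - 5*(-6) = 0 + 30 = 30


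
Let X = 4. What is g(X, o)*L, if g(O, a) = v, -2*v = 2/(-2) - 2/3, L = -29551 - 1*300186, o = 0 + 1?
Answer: -1648685/6 ≈ -2.7478e+5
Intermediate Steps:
o = 1
L = -329737 (L = -29551 - 300186 = -329737)
v = ⅚ (v = -(2/(-2) - 2/3)/2 = -(2*(-½) - 2*⅓)/2 = -(-1 - ⅔)/2 = -½*(-5/3) = ⅚ ≈ 0.83333)
g(O, a) = ⅚
g(X, o)*L = (⅚)*(-329737) = -1648685/6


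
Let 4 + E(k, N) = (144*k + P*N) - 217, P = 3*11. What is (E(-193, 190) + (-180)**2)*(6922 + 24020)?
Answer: 329748894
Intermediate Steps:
P = 33
E(k, N) = -221 + 33*N + 144*k (E(k, N) = -4 + ((144*k + 33*N) - 217) = -4 + ((33*N + 144*k) - 217) = -4 + (-217 + 33*N + 144*k) = -221 + 33*N + 144*k)
(E(-193, 190) + (-180)**2)*(6922 + 24020) = ((-221 + 33*190 + 144*(-193)) + (-180)**2)*(6922 + 24020) = ((-221 + 6270 - 27792) + 32400)*30942 = (-21743 + 32400)*30942 = 10657*30942 = 329748894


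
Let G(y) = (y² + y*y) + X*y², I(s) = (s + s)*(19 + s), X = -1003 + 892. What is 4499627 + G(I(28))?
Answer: -750589589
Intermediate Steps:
X = -111
I(s) = 2*s*(19 + s) (I(s) = (2*s)*(19 + s) = 2*s*(19 + s))
G(y) = -109*y² (G(y) = (y² + y*y) - 111*y² = (y² + y²) - 111*y² = 2*y² - 111*y² = -109*y²)
4499627 + G(I(28)) = 4499627 - 109*3136*(19 + 28)² = 4499627 - 109*(2*28*47)² = 4499627 - 109*2632² = 4499627 - 109*6927424 = 4499627 - 755089216 = -750589589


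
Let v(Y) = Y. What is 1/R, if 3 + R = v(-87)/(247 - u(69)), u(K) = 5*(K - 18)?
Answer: 8/63 ≈ 0.12698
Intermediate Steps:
u(K) = -90 + 5*K (u(K) = 5*(-18 + K) = -90 + 5*K)
R = 63/8 (R = -3 - 87/(247 - (-90 + 5*69)) = -3 - 87/(247 - (-90 + 345)) = -3 - 87/(247 - 1*255) = -3 - 87/(247 - 255) = -3 - 87/(-8) = -3 - 87*(-⅛) = -3 + 87/8 = 63/8 ≈ 7.8750)
1/R = 1/(63/8) = 8/63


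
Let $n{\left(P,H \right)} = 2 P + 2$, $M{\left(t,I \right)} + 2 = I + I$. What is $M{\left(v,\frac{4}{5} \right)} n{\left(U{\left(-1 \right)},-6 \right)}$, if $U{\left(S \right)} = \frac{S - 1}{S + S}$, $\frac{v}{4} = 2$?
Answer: $- \frac{8}{5} \approx -1.6$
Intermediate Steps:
$v = 8$ ($v = 4 \cdot 2 = 8$)
$U{\left(S \right)} = \frac{-1 + S}{2 S}$
$M{\left(t,I \right)} = -2 + 2 I$ ($M{\left(t,I \right)} = -2 + \left(I + I\right) = -2 + 2 I$)
$n{\left(P,H \right)} = 2 + 2 P$
$M{\left(v,\frac{4}{5} \right)} n{\left(U{\left(-1 \right)},-6 \right)} = \left(-2 + 2 \cdot \frac{4}{5}\right) \left(2 + 2 \frac{-1 - 1}{2 \left(-1\right)}\right) = \left(-2 + 2 \cdot 4 \cdot \frac{1}{5}\right) \left(2 + 2 \cdot \frac{1}{2} \left(-1\right) \left(-2\right)\right) = \left(-2 + 2 \cdot \frac{4}{5}\right) \left(2 + 2 \cdot 1\right) = \left(-2 + \frac{8}{5}\right) \left(2 + 2\right) = \left(- \frac{2}{5}\right) 4 = - \frac{8}{5}$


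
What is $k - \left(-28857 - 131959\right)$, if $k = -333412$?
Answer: $-172596$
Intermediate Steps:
$k - \left(-28857 - 131959\right) = -333412 - \left(-28857 - 131959\right) = -333412 - -160816 = -333412 + 160816 = -172596$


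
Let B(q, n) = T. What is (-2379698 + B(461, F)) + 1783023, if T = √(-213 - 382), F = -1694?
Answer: -596675 + I*√595 ≈ -5.9668e+5 + 24.393*I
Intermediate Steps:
T = I*√595 (T = √(-595) = I*√595 ≈ 24.393*I)
B(q, n) = I*√595
(-2379698 + B(461, F)) + 1783023 = (-2379698 + I*√595) + 1783023 = -596675 + I*√595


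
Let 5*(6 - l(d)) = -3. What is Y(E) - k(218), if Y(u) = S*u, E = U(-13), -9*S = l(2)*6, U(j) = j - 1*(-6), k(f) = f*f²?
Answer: -51801006/5 ≈ -1.0360e+7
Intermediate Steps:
k(f) = f³
U(j) = 6 + j (U(j) = j + 6 = 6 + j)
l(d) = 33/5 (l(d) = 6 - ⅕*(-3) = 6 + ⅗ = 33/5)
S = -22/5 (S = -11*6/15 = -⅑*198/5 = -22/5 ≈ -4.4000)
E = -7 (E = 6 - 13 = -7)
Y(u) = -22*u/5
Y(E) - k(218) = -22/5*(-7) - 1*218³ = 154/5 - 1*10360232 = 154/5 - 10360232 = -51801006/5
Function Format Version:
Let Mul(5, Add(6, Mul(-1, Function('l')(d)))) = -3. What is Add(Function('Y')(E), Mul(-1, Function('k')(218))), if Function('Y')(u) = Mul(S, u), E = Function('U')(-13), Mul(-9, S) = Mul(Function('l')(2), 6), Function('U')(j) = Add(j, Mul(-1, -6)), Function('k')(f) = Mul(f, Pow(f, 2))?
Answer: Rational(-51801006, 5) ≈ -1.0360e+7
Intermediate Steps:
Function('k')(f) = Pow(f, 3)
Function('U')(j) = Add(6, j) (Function('U')(j) = Add(j, 6) = Add(6, j))
Function('l')(d) = Rational(33, 5) (Function('l')(d) = Add(6, Mul(Rational(-1, 5), -3)) = Add(6, Rational(3, 5)) = Rational(33, 5))
S = Rational(-22, 5) (S = Mul(Rational(-1, 9), Mul(Rational(33, 5), 6)) = Mul(Rational(-1, 9), Rational(198, 5)) = Rational(-22, 5) ≈ -4.4000)
E = -7 (E = Add(6, -13) = -7)
Function('Y')(u) = Mul(Rational(-22, 5), u)
Add(Function('Y')(E), Mul(-1, Function('k')(218))) = Add(Mul(Rational(-22, 5), -7), Mul(-1, Pow(218, 3))) = Add(Rational(154, 5), Mul(-1, 10360232)) = Add(Rational(154, 5), -10360232) = Rational(-51801006, 5)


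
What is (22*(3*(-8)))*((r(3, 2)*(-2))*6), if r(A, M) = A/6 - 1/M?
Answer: 0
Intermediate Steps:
r(A, M) = -1/M + A/6 (r(A, M) = A*(1/6) - 1/M = A/6 - 1/M = -1/M + A/6)
(22*(3*(-8)))*((r(3, 2)*(-2))*6) = (22*(3*(-8)))*(((-1/2 + (1/6)*3)*(-2))*6) = (22*(-24))*(((-1*1/2 + 1/2)*(-2))*6) = -528*(-1/2 + 1/2)*(-2)*6 = -528*0*(-2)*6 = -0*6 = -528*0 = 0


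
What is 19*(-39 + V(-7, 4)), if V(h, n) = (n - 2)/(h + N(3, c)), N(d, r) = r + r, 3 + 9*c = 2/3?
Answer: -151449/203 ≈ -746.05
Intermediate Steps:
c = -7/27 (c = -⅓ + (2/3)/9 = -⅓ + (2*(⅓))/9 = -⅓ + (⅑)*(⅔) = -⅓ + 2/27 = -7/27 ≈ -0.25926)
N(d, r) = 2*r
V(h, n) = (-2 + n)/(-14/27 + h) (V(h, n) = (n - 2)/(h + 2*(-7/27)) = (-2 + n)/(h - 14/27) = (-2 + n)/(-14/27 + h))
19*(-39 + V(-7, 4)) = 19*(-39 + 27*(-2 + 4)/(-14 + 27*(-7))) = 19*(-39 + 27*2/(-14 - 189)) = 19*(-39 + 27*2/(-203)) = 19*(-39 + 27*(-1/203)*2) = 19*(-39 - 54/203) = 19*(-7971/203) = -151449/203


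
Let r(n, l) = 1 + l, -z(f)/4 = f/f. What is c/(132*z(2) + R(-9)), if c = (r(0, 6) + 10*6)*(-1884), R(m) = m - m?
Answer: 10519/44 ≈ 239.07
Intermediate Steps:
z(f) = -4 (z(f) = -4*f/f = -4*1 = -4)
R(m) = 0
c = -126228 (c = ((1 + 6) + 10*6)*(-1884) = (7 + 60)*(-1884) = 67*(-1884) = -126228)
c/(132*z(2) + R(-9)) = -126228/(132*(-4) + 0) = -126228/(-528 + 0) = -126228/(-528) = -126228*(-1/528) = 10519/44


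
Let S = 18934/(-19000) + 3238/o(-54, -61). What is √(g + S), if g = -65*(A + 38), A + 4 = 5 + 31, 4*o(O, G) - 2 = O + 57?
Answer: I*√1769438365/950 ≈ 44.279*I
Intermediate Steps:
o(O, G) = 59/4 + O/4 (o(O, G) = ½ + (O + 57)/4 = ½ + (57 + O)/4 = ½ + (57/4 + O/4) = 59/4 + O/4)
A = 32 (A = -4 + (5 + 31) = -4 + 36 = 32)
g = -4550 (g = -65*(32 + 38) = -65*70 = -4550)
S = 24599333/9500 (S = 18934/(-19000) + 3238/(59/4 + (¼)*(-54)) = 18934*(-1/19000) + 3238/(59/4 - 27/2) = -9467/9500 + 3238/(5/4) = -9467/9500 + 3238*(⅘) = -9467/9500 + 12952/5 = 24599333/9500 ≈ 2589.4)
√(g + S) = √(-4550 + 24599333/9500) = √(-18625667/9500) = I*√1769438365/950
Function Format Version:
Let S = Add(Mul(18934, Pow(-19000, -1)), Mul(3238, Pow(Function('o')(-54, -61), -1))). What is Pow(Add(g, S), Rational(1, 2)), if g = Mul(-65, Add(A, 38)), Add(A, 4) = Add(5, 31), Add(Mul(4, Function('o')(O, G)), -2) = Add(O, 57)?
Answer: Mul(Rational(1, 950), I, Pow(1769438365, Rational(1, 2))) ≈ Mul(44.279, I)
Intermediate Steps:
Function('o')(O, G) = Add(Rational(59, 4), Mul(Rational(1, 4), O)) (Function('o')(O, G) = Add(Rational(1, 2), Mul(Rational(1, 4), Add(O, 57))) = Add(Rational(1, 2), Mul(Rational(1, 4), Add(57, O))) = Add(Rational(1, 2), Add(Rational(57, 4), Mul(Rational(1, 4), O))) = Add(Rational(59, 4), Mul(Rational(1, 4), O)))
A = 32 (A = Add(-4, Add(5, 31)) = Add(-4, 36) = 32)
g = -4550 (g = Mul(-65, Add(32, 38)) = Mul(-65, 70) = -4550)
S = Rational(24599333, 9500) (S = Add(Mul(18934, Pow(-19000, -1)), Mul(3238, Pow(Add(Rational(59, 4), Mul(Rational(1, 4), -54)), -1))) = Add(Mul(18934, Rational(-1, 19000)), Mul(3238, Pow(Add(Rational(59, 4), Rational(-27, 2)), -1))) = Add(Rational(-9467, 9500), Mul(3238, Pow(Rational(5, 4), -1))) = Add(Rational(-9467, 9500), Mul(3238, Rational(4, 5))) = Add(Rational(-9467, 9500), Rational(12952, 5)) = Rational(24599333, 9500) ≈ 2589.4)
Pow(Add(g, S), Rational(1, 2)) = Pow(Add(-4550, Rational(24599333, 9500)), Rational(1, 2)) = Pow(Rational(-18625667, 9500), Rational(1, 2)) = Mul(Rational(1, 950), I, Pow(1769438365, Rational(1, 2)))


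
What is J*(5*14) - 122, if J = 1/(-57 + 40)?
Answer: -2144/17 ≈ -126.12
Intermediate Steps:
J = -1/17 (J = 1/(-17) = -1/17 ≈ -0.058824)
J*(5*14) - 122 = -5*14/17 - 122 = -1/17*70 - 122 = -70/17 - 122 = -2144/17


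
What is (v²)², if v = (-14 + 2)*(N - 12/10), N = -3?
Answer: 4032758016/625 ≈ 6.4524e+6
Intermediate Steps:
v = 252/5 (v = (-14 + 2)*(-3 - 12/10) = -12*(-3 - 12*⅒) = -12*(-3 - 6/5) = -12*(-21/5) = 252/5 ≈ 50.400)
(v²)² = ((252/5)²)² = (63504/25)² = 4032758016/625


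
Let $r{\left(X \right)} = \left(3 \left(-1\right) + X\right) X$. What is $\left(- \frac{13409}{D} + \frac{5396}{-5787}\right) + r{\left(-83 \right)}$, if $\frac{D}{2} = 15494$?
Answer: $\frac{1279795285597}{179327556} \approx 7136.6$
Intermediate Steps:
$D = 30988$ ($D = 2 \cdot 15494 = 30988$)
$r{\left(X \right)} = X \left(-3 + X\right)$ ($r{\left(X \right)} = \left(-3 + X\right) X = X \left(-3 + X\right)$)
$\left(- \frac{13409}{D} + \frac{5396}{-5787}\right) + r{\left(-83 \right)} = \left(- \frac{13409}{30988} + \frac{5396}{-5787}\right) - 83 \left(-3 - 83\right) = \left(\left(-13409\right) \frac{1}{30988} + 5396 \left(- \frac{1}{5787}\right)\right) - -7138 = \left(- \frac{13409}{30988} - \frac{5396}{5787}\right) + 7138 = - \frac{244809131}{179327556} + 7138 = \frac{1279795285597}{179327556}$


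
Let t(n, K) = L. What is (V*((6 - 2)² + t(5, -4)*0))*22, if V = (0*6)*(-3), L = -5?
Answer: 0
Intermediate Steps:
t(n, K) = -5
V = 0 (V = 0*(-3) = 0)
(V*((6 - 2)² + t(5, -4)*0))*22 = (0*((6 - 2)² - 5*0))*22 = (0*(4² + 0))*22 = (0*(16 + 0))*22 = (0*16)*22 = 0*22 = 0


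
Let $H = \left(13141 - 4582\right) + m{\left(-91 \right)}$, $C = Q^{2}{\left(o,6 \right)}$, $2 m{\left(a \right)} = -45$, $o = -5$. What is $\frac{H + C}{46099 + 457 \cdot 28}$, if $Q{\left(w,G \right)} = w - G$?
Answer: $\frac{3463}{23558} \approx 0.147$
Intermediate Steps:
$m{\left(a \right)} = - \frac{45}{2}$ ($m{\left(a \right)} = \frac{1}{2} \left(-45\right) = - \frac{45}{2}$)
$C = 121$ ($C = \left(-5 - 6\right)^{2} = \left(-11\right)^{2} = 121$)
$H = \frac{17073}{2}$ ($H = \left(13141 - 4582\right) - \frac{45}{2} = 8559 - \frac{45}{2} = \frac{17073}{2} \approx 8536.5$)
$\frac{H + C}{46099 + 457 \cdot 28} = \frac{\frac{17073}{2} + 121}{46099 + 457 \cdot 28} = \frac{17315}{2 \left(46099 + 12796\right)} = \frac{17315}{2 \cdot 58895} = \frac{17315}{2} \cdot \frac{1}{58895} = \frac{3463}{23558}$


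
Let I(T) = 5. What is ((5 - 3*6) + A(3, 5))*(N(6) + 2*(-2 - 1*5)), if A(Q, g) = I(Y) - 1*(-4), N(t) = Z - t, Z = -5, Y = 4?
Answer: 100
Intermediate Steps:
N(t) = -5 - t
A(Q, g) = 9 (A(Q, g) = 5 - 1*(-4) = 5 + 4 = 9)
((5 - 3*6) + A(3, 5))*(N(6) + 2*(-2 - 1*5)) = ((5 - 3*6) + 9)*((-5 - 1*6) + 2*(-2 - 1*5)) = ((5 - 18) + 9)*((-5 - 6) + 2*(-2 - 5)) = (-13 + 9)*(-11 + 2*(-7)) = -4*(-11 - 14) = -4*(-25) = 100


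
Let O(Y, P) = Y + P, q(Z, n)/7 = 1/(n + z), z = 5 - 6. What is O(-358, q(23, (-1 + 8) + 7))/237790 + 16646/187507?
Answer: 50585935391/579634763890 ≈ 0.087272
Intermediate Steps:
z = -1
q(Z, n) = 7/(-1 + n) (q(Z, n) = 7/(n - 1) = 7/(-1 + n))
O(Y, P) = P + Y
O(-358, q(23, (-1 + 8) + 7))/237790 + 16646/187507 = (7/(-1 + ((-1 + 8) + 7)) - 358)/237790 + 16646/187507 = (7/(-1 + (7 + 7)) - 358)*(1/237790) + 16646*(1/187507) = (7/(-1 + 14) - 358)*(1/237790) + 16646/187507 = (7/13 - 358)*(1/237790) + 16646/187507 = -4647/13*1/237790 + 16646/187507 = -4647/3091270 + 16646/187507 = 50585935391/579634763890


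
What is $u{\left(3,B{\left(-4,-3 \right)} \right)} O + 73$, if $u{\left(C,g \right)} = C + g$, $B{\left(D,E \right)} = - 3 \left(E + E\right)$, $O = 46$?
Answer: $1039$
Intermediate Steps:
$B{\left(D,E \right)} = - 6 E$ ($B{\left(D,E \right)} = - 3 \cdot 2 E = - 6 E$)
$u{\left(3,B{\left(-4,-3 \right)} \right)} O + 73 = \left(3 - -18\right) 46 + 73 = \left(3 + 18\right) 46 + 73 = 21 \cdot 46 + 73 = 966 + 73 = 1039$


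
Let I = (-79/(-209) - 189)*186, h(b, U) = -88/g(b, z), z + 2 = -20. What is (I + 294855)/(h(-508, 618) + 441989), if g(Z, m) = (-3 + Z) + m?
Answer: 28937744199/49236267025 ≈ 0.58773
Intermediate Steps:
z = -22 (z = -2 - 20 = -22)
g(Z, m) = -3 + Z + m
h(b, U) = -88/(-25 + b) (h(b, U) = -88/(-3 + b - 22) = -88/(-25 + b))
I = -7332492/209 (I = (-79*(-1/209) - 189)*186 = (79/209 - 189)*186 = -39422/209*186 = -7332492/209 ≈ -35084.)
(I + 294855)/(h(-508, 618) + 441989) = (-7332492/209 + 294855)/(-88/(-25 - 508) + 441989) = 54292203/(209*(-88/(-533) + 441989)) = 54292203/(209*(-88*(-1/533) + 441989)) = 54292203/(209*(88/533 + 441989)) = 54292203/(209*(235580225/533)) = (54292203/209)*(533/235580225) = 28937744199/49236267025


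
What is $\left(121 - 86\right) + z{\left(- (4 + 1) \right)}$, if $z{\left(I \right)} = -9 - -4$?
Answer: $30$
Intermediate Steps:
$z{\left(I \right)} = -5$ ($z{\left(I \right)} = -9 + 4 = -5$)
$\left(121 - 86\right) + z{\left(- (4 + 1) \right)} = \left(121 - 86\right) - 5 = 35 - 5 = 30$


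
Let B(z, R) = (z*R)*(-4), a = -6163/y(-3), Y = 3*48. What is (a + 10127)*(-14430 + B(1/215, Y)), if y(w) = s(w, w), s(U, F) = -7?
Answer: -239094359352/1505 ≈ -1.5887e+8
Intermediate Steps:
y(w) = -7
Y = 144
a = 6163/7 (a = -6163/(-7) = -6163*(-1/7) = 6163/7 ≈ 880.43)
B(z, R) = -4*R*z (B(z, R) = (R*z)*(-4) = -4*R*z)
(a + 10127)*(-14430 + B(1/215, Y)) = (6163/7 + 10127)*(-14430 - 4*144/215) = 77052*(-14430 - 4*144*1/215)/7 = 77052*(-14430 - 576/215)/7 = (77052/7)*(-3103026/215) = -239094359352/1505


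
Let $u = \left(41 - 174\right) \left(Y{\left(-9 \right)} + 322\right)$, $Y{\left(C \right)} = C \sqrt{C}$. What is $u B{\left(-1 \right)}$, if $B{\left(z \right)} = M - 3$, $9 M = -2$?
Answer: $\frac{1241954}{9} - 11571 i \approx 1.38 \cdot 10^{5} - 11571.0 i$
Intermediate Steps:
$M = - \frac{2}{9}$ ($M = \frac{1}{9} \left(-2\right) = - \frac{2}{9} \approx -0.22222$)
$Y{\left(C \right)} = C^{\frac{3}{2}}$
$B{\left(z \right)} = - \frac{29}{9}$ ($B{\left(z \right)} = - \frac{2}{9} - 3 = - \frac{29}{9}$)
$u = -42826 + 3591 i$ ($u = \left(41 - 174\right) \left(\left(-9\right)^{\frac{3}{2}} + 322\right) = - 133 \left(- 27 i + 322\right) = - 133 \left(322 - 27 i\right) = -42826 + 3591 i \approx -42826.0 + 3591.0 i$)
$u B{\left(-1 \right)} = \left(-42826 + 3591 i\right) \left(- \frac{29}{9}\right) = \frac{1241954}{9} - 11571 i$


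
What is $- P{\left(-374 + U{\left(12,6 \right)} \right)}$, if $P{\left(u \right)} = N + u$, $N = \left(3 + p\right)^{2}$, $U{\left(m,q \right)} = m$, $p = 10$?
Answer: $193$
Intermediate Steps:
$N = 169$ ($N = \left(3 + 10\right)^{2} = 13^{2} = 169$)
$P{\left(u \right)} = 169 + u$
$- P{\left(-374 + U{\left(12,6 \right)} \right)} = - (169 + \left(-374 + 12\right)) = - (169 - 362) = \left(-1\right) \left(-193\right) = 193$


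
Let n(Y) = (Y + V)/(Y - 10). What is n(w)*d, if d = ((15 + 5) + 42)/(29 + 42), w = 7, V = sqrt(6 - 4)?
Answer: -434/213 - 62*sqrt(2)/213 ≈ -2.4492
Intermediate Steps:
V = sqrt(2) ≈ 1.4142
n(Y) = (Y + sqrt(2))/(-10 + Y) (n(Y) = (Y + sqrt(2))/(Y - 10) = (Y + sqrt(2))/(-10 + Y))
d = 62/71 (d = (20 + 42)/71 = 62*(1/71) = 62/71 ≈ 0.87324)
n(w)*d = ((7 + sqrt(2))/(-10 + 7))*(62/71) = ((7 + sqrt(2))/(-3))*(62/71) = -(7 + sqrt(2))/3*(62/71) = (-7/3 - sqrt(2)/3)*(62/71) = -434/213 - 62*sqrt(2)/213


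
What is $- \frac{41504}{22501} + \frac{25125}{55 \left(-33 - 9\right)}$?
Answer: $- \frac{44080791}{3465154} \approx -12.721$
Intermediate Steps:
$- \frac{41504}{22501} + \frac{25125}{55 \left(-33 - 9\right)} = \left(-41504\right) \frac{1}{22501} + \frac{25125}{55 \left(-42\right)} = - \frac{41504}{22501} + \frac{25125}{-2310} = - \frac{41504}{22501} + 25125 \left(- \frac{1}{2310}\right) = - \frac{41504}{22501} - \frac{1675}{154} = - \frac{44080791}{3465154}$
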